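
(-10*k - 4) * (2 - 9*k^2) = 90*k^3 + 36*k^2 - 20*k - 8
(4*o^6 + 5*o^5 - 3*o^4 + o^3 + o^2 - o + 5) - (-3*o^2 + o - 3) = 4*o^6 + 5*o^5 - 3*o^4 + o^3 + 4*o^2 - 2*o + 8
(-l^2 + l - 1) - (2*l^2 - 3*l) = -3*l^2 + 4*l - 1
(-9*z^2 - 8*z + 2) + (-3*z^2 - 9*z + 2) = -12*z^2 - 17*z + 4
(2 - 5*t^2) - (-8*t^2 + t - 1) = 3*t^2 - t + 3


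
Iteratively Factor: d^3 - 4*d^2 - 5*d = (d + 1)*(d^2 - 5*d) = d*(d + 1)*(d - 5)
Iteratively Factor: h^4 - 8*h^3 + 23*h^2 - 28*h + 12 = (h - 1)*(h^3 - 7*h^2 + 16*h - 12) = (h - 2)*(h - 1)*(h^2 - 5*h + 6) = (h - 3)*(h - 2)*(h - 1)*(h - 2)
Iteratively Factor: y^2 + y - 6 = (y - 2)*(y + 3)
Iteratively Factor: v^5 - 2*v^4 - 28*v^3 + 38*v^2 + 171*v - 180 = (v + 4)*(v^4 - 6*v^3 - 4*v^2 + 54*v - 45) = (v + 3)*(v + 4)*(v^3 - 9*v^2 + 23*v - 15) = (v - 3)*(v + 3)*(v + 4)*(v^2 - 6*v + 5) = (v - 5)*(v - 3)*(v + 3)*(v + 4)*(v - 1)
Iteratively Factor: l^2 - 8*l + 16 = (l - 4)*(l - 4)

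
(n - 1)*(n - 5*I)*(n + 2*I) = n^3 - n^2 - 3*I*n^2 + 10*n + 3*I*n - 10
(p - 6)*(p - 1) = p^2 - 7*p + 6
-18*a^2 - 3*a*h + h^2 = (-6*a + h)*(3*a + h)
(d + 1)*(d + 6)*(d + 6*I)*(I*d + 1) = I*d^4 - 5*d^3 + 7*I*d^3 - 35*d^2 + 12*I*d^2 - 30*d + 42*I*d + 36*I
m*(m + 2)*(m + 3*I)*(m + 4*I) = m^4 + 2*m^3 + 7*I*m^3 - 12*m^2 + 14*I*m^2 - 24*m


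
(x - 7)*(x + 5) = x^2 - 2*x - 35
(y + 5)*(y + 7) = y^2 + 12*y + 35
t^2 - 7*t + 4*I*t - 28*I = (t - 7)*(t + 4*I)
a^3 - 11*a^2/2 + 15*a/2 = a*(a - 3)*(a - 5/2)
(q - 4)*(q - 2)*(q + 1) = q^3 - 5*q^2 + 2*q + 8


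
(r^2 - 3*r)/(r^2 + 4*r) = (r - 3)/(r + 4)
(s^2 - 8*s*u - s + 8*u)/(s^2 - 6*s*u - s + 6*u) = (s - 8*u)/(s - 6*u)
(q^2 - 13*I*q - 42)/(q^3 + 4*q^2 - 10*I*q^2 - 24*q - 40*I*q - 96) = (q - 7*I)/(q^2 + 4*q*(1 - I) - 16*I)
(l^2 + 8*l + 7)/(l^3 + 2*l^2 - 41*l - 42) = 1/(l - 6)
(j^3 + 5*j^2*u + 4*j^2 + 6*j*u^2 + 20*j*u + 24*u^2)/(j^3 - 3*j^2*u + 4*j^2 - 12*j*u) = (-j^2 - 5*j*u - 6*u^2)/(j*(-j + 3*u))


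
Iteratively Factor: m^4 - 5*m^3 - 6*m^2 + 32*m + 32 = (m - 4)*(m^3 - m^2 - 10*m - 8) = (m - 4)*(m + 1)*(m^2 - 2*m - 8) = (m - 4)*(m + 1)*(m + 2)*(m - 4)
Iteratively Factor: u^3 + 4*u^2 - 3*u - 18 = (u + 3)*(u^2 + u - 6) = (u + 3)^2*(u - 2)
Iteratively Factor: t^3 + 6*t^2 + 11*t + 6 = (t + 3)*(t^2 + 3*t + 2) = (t + 2)*(t + 3)*(t + 1)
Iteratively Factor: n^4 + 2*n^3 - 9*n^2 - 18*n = (n + 2)*(n^3 - 9*n) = n*(n + 2)*(n^2 - 9) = n*(n + 2)*(n + 3)*(n - 3)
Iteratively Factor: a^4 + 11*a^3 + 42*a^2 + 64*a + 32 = (a + 2)*(a^3 + 9*a^2 + 24*a + 16) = (a + 2)*(a + 4)*(a^2 + 5*a + 4) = (a + 2)*(a + 4)^2*(a + 1)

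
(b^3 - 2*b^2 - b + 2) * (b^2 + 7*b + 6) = b^5 + 5*b^4 - 9*b^3 - 17*b^2 + 8*b + 12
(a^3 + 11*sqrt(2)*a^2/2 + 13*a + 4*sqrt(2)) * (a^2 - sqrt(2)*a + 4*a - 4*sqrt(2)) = a^5 + 4*a^4 + 9*sqrt(2)*a^4/2 + 2*a^3 + 18*sqrt(2)*a^3 - 9*sqrt(2)*a^2 + 8*a^2 - 36*sqrt(2)*a - 8*a - 32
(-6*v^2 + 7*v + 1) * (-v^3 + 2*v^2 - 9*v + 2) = 6*v^5 - 19*v^4 + 67*v^3 - 73*v^2 + 5*v + 2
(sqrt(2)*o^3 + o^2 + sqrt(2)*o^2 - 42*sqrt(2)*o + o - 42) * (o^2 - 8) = sqrt(2)*o^5 + o^4 + sqrt(2)*o^4 - 50*sqrt(2)*o^3 + o^3 - 50*o^2 - 8*sqrt(2)*o^2 - 8*o + 336*sqrt(2)*o + 336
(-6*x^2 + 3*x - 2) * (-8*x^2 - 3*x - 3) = 48*x^4 - 6*x^3 + 25*x^2 - 3*x + 6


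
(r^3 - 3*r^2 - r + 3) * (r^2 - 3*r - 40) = r^5 - 6*r^4 - 32*r^3 + 126*r^2 + 31*r - 120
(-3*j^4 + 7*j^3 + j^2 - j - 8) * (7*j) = -21*j^5 + 49*j^4 + 7*j^3 - 7*j^2 - 56*j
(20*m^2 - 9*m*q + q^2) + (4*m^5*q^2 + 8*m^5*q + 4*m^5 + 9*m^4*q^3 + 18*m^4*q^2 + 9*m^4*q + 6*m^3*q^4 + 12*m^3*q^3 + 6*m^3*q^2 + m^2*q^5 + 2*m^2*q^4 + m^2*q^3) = 4*m^5*q^2 + 8*m^5*q + 4*m^5 + 9*m^4*q^3 + 18*m^4*q^2 + 9*m^4*q + 6*m^3*q^4 + 12*m^3*q^3 + 6*m^3*q^2 + m^2*q^5 + 2*m^2*q^4 + m^2*q^3 + 20*m^2 - 9*m*q + q^2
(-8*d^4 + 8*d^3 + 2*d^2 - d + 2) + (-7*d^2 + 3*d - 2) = -8*d^4 + 8*d^3 - 5*d^2 + 2*d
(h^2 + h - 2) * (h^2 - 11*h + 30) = h^4 - 10*h^3 + 17*h^2 + 52*h - 60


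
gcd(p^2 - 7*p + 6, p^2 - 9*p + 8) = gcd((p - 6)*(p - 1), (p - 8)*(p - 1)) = p - 1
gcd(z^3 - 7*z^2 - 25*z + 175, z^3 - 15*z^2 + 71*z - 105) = z^2 - 12*z + 35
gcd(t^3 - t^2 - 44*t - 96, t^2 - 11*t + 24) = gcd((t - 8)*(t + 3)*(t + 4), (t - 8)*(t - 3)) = t - 8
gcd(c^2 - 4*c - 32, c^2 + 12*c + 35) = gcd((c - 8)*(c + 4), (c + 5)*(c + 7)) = 1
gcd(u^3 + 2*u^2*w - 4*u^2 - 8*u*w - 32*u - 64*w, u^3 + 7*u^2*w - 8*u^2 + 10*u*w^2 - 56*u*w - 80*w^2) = u^2 + 2*u*w - 8*u - 16*w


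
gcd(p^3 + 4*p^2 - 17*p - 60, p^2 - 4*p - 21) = p + 3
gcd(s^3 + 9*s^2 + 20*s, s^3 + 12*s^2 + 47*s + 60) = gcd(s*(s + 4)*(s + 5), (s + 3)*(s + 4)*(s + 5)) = s^2 + 9*s + 20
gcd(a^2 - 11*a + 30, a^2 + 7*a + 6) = 1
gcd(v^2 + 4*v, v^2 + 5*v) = v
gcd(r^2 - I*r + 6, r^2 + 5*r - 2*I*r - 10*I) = 1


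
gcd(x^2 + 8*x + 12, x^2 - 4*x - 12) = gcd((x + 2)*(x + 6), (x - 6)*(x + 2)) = x + 2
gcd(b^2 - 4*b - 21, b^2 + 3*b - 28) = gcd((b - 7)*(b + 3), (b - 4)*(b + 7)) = 1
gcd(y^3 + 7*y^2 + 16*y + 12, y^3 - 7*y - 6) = y + 2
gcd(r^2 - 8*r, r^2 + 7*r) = r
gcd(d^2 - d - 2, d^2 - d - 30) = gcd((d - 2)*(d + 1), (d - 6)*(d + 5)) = 1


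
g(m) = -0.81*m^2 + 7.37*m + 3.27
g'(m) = 7.37 - 1.62*m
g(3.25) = 18.67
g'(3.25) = 2.10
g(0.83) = 8.83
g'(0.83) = 6.03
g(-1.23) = -7.02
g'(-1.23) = 9.36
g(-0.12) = 2.37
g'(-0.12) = 7.56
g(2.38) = 16.22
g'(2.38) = 3.51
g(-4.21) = -42.11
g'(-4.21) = 14.19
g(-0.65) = -1.86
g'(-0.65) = 8.42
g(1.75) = 13.69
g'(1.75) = 4.54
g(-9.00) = -128.67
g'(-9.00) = 21.95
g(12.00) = -24.93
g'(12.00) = -12.07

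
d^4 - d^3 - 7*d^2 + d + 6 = (d - 3)*(d - 1)*(d + 1)*(d + 2)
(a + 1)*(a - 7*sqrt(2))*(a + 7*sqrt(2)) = a^3 + a^2 - 98*a - 98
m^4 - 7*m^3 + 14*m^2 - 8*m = m*(m - 4)*(m - 2)*(m - 1)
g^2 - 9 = (g - 3)*(g + 3)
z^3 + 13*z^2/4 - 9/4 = (z - 3/4)*(z + 1)*(z + 3)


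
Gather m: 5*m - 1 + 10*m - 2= 15*m - 3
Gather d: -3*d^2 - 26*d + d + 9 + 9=-3*d^2 - 25*d + 18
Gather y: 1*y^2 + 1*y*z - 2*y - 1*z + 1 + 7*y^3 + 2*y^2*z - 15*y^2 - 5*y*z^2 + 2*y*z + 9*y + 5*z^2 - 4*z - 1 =7*y^3 + y^2*(2*z - 14) + y*(-5*z^2 + 3*z + 7) + 5*z^2 - 5*z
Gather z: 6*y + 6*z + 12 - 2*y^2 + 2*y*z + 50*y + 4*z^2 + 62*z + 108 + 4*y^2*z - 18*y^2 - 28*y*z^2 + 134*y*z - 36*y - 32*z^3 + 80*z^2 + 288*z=-20*y^2 + 20*y - 32*z^3 + z^2*(84 - 28*y) + z*(4*y^2 + 136*y + 356) + 120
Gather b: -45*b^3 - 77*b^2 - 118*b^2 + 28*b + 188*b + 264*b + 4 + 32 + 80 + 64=-45*b^3 - 195*b^2 + 480*b + 180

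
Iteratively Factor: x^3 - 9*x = (x - 3)*(x^2 + 3*x) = (x - 3)*(x + 3)*(x)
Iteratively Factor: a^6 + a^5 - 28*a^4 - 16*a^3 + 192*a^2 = (a + 4)*(a^5 - 3*a^4 - 16*a^3 + 48*a^2) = (a - 3)*(a + 4)*(a^4 - 16*a^2) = a*(a - 3)*(a + 4)*(a^3 - 16*a) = a*(a - 4)*(a - 3)*(a + 4)*(a^2 + 4*a) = a*(a - 4)*(a - 3)*(a + 4)^2*(a)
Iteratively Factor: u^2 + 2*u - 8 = (u + 4)*(u - 2)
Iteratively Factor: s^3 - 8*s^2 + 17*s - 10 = (s - 5)*(s^2 - 3*s + 2) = (s - 5)*(s - 2)*(s - 1)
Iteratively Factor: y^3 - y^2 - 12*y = (y)*(y^2 - y - 12) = y*(y + 3)*(y - 4)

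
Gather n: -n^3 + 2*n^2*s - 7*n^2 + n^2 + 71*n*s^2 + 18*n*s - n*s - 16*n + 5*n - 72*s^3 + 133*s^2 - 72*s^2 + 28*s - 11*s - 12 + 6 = -n^3 + n^2*(2*s - 6) + n*(71*s^2 + 17*s - 11) - 72*s^3 + 61*s^2 + 17*s - 6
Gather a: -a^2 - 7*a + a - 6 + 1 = -a^2 - 6*a - 5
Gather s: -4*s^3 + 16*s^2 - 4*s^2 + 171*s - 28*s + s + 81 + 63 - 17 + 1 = -4*s^3 + 12*s^2 + 144*s + 128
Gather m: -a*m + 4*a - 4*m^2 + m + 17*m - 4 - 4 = 4*a - 4*m^2 + m*(18 - a) - 8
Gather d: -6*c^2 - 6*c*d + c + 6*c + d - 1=-6*c^2 + 7*c + d*(1 - 6*c) - 1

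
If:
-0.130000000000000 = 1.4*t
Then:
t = -0.09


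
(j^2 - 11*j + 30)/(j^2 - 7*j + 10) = (j - 6)/(j - 2)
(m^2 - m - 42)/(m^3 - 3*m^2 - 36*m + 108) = (m - 7)/(m^2 - 9*m + 18)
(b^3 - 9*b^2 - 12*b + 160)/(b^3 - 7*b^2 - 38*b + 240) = (b + 4)/(b + 6)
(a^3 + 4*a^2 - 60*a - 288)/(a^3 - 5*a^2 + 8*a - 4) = (a^3 + 4*a^2 - 60*a - 288)/(a^3 - 5*a^2 + 8*a - 4)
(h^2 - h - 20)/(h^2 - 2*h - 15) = (h + 4)/(h + 3)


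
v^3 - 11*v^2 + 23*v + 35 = (v - 7)*(v - 5)*(v + 1)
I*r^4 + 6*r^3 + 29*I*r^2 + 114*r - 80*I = (r - 8*I)*(r - 2*I)*(r + 5*I)*(I*r + 1)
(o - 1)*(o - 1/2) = o^2 - 3*o/2 + 1/2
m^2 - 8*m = m*(m - 8)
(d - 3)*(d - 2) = d^2 - 5*d + 6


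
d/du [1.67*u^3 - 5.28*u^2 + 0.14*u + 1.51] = 5.01*u^2 - 10.56*u + 0.14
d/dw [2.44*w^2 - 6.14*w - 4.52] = 4.88*w - 6.14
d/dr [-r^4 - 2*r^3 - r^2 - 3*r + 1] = -4*r^3 - 6*r^2 - 2*r - 3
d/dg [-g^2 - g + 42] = -2*g - 1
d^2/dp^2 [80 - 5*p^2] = -10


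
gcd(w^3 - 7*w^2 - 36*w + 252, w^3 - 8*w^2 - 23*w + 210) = w^2 - 13*w + 42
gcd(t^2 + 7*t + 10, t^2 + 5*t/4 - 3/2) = t + 2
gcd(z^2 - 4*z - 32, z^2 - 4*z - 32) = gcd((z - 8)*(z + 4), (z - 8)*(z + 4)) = z^2 - 4*z - 32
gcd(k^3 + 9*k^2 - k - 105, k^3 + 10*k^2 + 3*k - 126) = k^2 + 4*k - 21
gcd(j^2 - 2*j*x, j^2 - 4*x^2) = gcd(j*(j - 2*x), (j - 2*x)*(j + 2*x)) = -j + 2*x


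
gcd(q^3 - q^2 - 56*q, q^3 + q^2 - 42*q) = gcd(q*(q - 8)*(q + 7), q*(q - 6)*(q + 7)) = q^2 + 7*q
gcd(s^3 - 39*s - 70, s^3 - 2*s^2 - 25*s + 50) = s + 5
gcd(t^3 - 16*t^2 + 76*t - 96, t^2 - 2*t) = t - 2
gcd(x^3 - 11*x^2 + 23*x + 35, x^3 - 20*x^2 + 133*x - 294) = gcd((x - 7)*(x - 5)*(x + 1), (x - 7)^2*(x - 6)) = x - 7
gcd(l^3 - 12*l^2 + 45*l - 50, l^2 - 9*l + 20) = l - 5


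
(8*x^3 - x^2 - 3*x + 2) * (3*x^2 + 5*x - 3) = 24*x^5 + 37*x^4 - 38*x^3 - 6*x^2 + 19*x - 6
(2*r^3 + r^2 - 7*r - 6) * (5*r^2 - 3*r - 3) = 10*r^5 - r^4 - 44*r^3 - 12*r^2 + 39*r + 18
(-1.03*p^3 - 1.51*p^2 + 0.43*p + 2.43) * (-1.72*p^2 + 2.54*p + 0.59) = 1.7716*p^5 - 0.0190000000000001*p^4 - 5.1827*p^3 - 3.9783*p^2 + 6.4259*p + 1.4337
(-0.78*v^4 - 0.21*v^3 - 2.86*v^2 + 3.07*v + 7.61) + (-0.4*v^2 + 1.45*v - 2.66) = -0.78*v^4 - 0.21*v^3 - 3.26*v^2 + 4.52*v + 4.95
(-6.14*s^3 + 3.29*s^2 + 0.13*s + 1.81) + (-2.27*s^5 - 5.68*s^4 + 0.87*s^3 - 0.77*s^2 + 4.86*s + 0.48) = -2.27*s^5 - 5.68*s^4 - 5.27*s^3 + 2.52*s^2 + 4.99*s + 2.29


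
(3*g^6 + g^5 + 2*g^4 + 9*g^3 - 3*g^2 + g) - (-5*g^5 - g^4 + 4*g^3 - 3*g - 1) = 3*g^6 + 6*g^5 + 3*g^4 + 5*g^3 - 3*g^2 + 4*g + 1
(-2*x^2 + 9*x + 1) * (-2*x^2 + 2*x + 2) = 4*x^4 - 22*x^3 + 12*x^2 + 20*x + 2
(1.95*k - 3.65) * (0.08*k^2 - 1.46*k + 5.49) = 0.156*k^3 - 3.139*k^2 + 16.0345*k - 20.0385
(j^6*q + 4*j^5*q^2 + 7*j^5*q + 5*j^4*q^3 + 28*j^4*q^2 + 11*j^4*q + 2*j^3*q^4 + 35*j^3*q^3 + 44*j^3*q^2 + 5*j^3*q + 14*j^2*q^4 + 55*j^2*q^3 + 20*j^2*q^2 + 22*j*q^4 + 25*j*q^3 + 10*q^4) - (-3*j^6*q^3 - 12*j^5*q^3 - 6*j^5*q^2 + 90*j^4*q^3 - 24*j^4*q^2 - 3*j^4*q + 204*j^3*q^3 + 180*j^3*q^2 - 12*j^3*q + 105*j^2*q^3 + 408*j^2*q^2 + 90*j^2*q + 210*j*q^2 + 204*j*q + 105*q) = 3*j^6*q^3 + j^6*q + 12*j^5*q^3 + 10*j^5*q^2 + 7*j^5*q - 85*j^4*q^3 + 52*j^4*q^2 + 14*j^4*q + 2*j^3*q^4 - 169*j^3*q^3 - 136*j^3*q^2 + 17*j^3*q + 14*j^2*q^4 - 50*j^2*q^3 - 388*j^2*q^2 - 90*j^2*q + 22*j*q^4 + 25*j*q^3 - 210*j*q^2 - 204*j*q + 10*q^4 - 105*q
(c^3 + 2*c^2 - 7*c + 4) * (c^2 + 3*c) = c^5 + 5*c^4 - c^3 - 17*c^2 + 12*c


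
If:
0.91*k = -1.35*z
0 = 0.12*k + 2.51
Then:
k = -20.92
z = 14.10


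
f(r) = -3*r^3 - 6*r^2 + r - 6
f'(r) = -9*r^2 - 12*r + 1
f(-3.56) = 49.75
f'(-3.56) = -70.34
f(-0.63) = -8.26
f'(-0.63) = 4.99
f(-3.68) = 58.57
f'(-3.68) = -76.72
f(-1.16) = -10.55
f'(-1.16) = 2.81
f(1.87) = -44.73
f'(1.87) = -52.91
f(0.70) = -9.27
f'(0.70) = -11.81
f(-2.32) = -3.15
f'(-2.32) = -19.60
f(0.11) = -5.97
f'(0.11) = -0.43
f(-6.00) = 420.00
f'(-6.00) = -251.00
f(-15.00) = 8754.00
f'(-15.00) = -1844.00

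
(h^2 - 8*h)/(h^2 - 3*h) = (h - 8)/(h - 3)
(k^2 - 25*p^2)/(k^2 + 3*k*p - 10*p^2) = (-k + 5*p)/(-k + 2*p)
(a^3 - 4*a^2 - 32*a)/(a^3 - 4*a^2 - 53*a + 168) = a*(a + 4)/(a^2 + 4*a - 21)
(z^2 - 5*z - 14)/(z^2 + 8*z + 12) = (z - 7)/(z + 6)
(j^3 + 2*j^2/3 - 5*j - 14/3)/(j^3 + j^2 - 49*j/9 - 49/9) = 3*(j + 2)/(3*j + 7)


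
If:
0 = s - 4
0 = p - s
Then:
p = 4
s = 4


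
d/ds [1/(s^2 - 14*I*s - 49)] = 2*(-s + 7*I)/(-s^2 + 14*I*s + 49)^2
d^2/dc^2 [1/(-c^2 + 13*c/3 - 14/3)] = 6*(9*c^2 - 39*c - (6*c - 13)^2 + 42)/(3*c^2 - 13*c + 14)^3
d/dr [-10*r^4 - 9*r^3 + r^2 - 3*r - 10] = -40*r^3 - 27*r^2 + 2*r - 3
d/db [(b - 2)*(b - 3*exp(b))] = b - (b - 2)*(3*exp(b) - 1) - 3*exp(b)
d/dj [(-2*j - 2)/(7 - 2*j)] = -18/(2*j - 7)^2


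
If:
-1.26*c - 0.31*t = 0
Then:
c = -0.246031746031746*t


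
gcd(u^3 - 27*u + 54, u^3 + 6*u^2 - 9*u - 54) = u^2 + 3*u - 18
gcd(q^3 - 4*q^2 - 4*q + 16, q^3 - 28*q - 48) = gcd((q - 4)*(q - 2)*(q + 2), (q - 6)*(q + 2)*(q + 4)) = q + 2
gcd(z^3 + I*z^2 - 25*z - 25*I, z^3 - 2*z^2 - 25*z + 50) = z^2 - 25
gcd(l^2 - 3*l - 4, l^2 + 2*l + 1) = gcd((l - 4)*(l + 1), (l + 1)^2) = l + 1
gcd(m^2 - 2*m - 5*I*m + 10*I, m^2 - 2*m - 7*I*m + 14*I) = m - 2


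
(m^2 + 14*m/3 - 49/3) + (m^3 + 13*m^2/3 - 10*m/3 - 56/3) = m^3 + 16*m^2/3 + 4*m/3 - 35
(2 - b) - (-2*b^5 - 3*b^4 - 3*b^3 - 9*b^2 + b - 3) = 2*b^5 + 3*b^4 + 3*b^3 + 9*b^2 - 2*b + 5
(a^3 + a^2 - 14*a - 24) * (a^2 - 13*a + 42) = a^5 - 12*a^4 + 15*a^3 + 200*a^2 - 276*a - 1008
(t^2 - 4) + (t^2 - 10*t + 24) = 2*t^2 - 10*t + 20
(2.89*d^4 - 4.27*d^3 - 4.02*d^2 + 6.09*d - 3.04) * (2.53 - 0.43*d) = -1.2427*d^5 + 9.1478*d^4 - 9.0745*d^3 - 12.7893*d^2 + 16.7149*d - 7.6912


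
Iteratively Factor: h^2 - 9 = (h - 3)*(h + 3)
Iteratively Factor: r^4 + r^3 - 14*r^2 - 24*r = (r)*(r^3 + r^2 - 14*r - 24) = r*(r - 4)*(r^2 + 5*r + 6) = r*(r - 4)*(r + 3)*(r + 2)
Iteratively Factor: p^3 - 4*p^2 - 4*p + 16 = (p - 2)*(p^2 - 2*p - 8) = (p - 2)*(p + 2)*(p - 4)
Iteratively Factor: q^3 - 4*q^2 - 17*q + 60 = (q + 4)*(q^2 - 8*q + 15) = (q - 3)*(q + 4)*(q - 5)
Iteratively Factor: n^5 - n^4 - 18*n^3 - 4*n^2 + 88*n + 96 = (n - 4)*(n^4 + 3*n^3 - 6*n^2 - 28*n - 24) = (n - 4)*(n + 2)*(n^3 + n^2 - 8*n - 12) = (n - 4)*(n + 2)^2*(n^2 - n - 6) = (n - 4)*(n + 2)^3*(n - 3)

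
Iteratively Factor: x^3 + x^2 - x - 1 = (x + 1)*(x^2 - 1) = (x + 1)^2*(x - 1)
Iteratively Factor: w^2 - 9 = (w + 3)*(w - 3)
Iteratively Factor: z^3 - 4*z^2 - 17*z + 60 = (z - 5)*(z^2 + z - 12) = (z - 5)*(z - 3)*(z + 4)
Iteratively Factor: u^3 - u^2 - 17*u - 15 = (u + 3)*(u^2 - 4*u - 5) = (u + 1)*(u + 3)*(u - 5)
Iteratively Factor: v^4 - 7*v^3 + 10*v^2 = (v)*(v^3 - 7*v^2 + 10*v) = v*(v - 5)*(v^2 - 2*v) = v*(v - 5)*(v - 2)*(v)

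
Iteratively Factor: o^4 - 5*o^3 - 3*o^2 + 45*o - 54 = (o - 3)*(o^3 - 2*o^2 - 9*o + 18) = (o - 3)^2*(o^2 + o - 6) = (o - 3)^2*(o - 2)*(o + 3)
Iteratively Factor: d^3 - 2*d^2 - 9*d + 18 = (d + 3)*(d^2 - 5*d + 6) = (d - 3)*(d + 3)*(d - 2)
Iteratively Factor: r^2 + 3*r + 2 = (r + 1)*(r + 2)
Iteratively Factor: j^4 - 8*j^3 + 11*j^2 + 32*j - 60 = (j - 5)*(j^3 - 3*j^2 - 4*j + 12) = (j - 5)*(j - 3)*(j^2 - 4) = (j - 5)*(j - 3)*(j - 2)*(j + 2)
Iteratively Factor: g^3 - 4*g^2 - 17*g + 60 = (g + 4)*(g^2 - 8*g + 15) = (g - 5)*(g + 4)*(g - 3)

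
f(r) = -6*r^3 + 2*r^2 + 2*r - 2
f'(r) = -18*r^2 + 4*r + 2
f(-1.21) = 9.14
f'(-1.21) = -29.19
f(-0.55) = -1.50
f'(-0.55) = -5.64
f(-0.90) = 2.19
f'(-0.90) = -16.18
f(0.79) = -2.13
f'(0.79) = -6.07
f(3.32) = -192.88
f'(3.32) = -183.12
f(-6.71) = 1887.30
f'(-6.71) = -835.27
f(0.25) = -1.47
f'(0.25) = 1.88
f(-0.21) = -2.28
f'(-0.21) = 0.37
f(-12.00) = 10630.00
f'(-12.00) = -2638.00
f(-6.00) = 1354.00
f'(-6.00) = -670.00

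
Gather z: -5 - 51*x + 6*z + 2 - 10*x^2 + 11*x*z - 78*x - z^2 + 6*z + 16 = -10*x^2 - 129*x - z^2 + z*(11*x + 12) + 13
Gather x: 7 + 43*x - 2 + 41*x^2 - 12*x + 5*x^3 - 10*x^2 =5*x^3 + 31*x^2 + 31*x + 5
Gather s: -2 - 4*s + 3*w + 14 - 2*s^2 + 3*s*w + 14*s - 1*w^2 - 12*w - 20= -2*s^2 + s*(3*w + 10) - w^2 - 9*w - 8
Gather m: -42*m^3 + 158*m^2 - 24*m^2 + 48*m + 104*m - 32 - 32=-42*m^3 + 134*m^2 + 152*m - 64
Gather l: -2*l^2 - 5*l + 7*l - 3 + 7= -2*l^2 + 2*l + 4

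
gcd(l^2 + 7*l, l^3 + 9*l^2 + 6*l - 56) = l + 7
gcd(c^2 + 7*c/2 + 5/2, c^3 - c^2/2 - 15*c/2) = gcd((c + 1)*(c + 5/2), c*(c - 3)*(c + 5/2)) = c + 5/2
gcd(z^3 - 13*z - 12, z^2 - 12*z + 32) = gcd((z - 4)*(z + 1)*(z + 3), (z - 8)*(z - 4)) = z - 4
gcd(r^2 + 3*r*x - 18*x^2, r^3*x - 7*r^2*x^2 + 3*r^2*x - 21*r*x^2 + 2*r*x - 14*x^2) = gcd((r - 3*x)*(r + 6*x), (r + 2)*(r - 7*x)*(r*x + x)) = 1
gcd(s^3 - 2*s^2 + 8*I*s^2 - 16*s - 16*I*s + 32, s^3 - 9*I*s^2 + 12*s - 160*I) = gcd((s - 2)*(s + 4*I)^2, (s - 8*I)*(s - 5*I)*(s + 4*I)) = s + 4*I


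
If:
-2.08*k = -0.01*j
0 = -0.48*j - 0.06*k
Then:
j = 0.00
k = 0.00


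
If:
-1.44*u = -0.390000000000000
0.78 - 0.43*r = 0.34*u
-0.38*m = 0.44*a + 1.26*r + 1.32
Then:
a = -0.863636363636364*m - 7.58126321353066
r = 1.60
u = 0.27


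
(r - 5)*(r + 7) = r^2 + 2*r - 35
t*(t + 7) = t^2 + 7*t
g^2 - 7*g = g*(g - 7)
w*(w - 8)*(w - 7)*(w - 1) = w^4 - 16*w^3 + 71*w^2 - 56*w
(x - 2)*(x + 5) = x^2 + 3*x - 10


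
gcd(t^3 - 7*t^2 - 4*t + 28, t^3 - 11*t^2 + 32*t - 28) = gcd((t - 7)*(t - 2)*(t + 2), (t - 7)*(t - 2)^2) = t^2 - 9*t + 14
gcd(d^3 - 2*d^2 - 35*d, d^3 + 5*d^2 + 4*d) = d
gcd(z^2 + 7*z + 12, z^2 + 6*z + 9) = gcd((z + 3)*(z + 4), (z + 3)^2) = z + 3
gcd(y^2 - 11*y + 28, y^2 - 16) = y - 4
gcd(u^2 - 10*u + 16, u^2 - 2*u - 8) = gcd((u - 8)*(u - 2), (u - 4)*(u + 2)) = 1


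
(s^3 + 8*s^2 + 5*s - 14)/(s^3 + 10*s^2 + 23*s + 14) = (s - 1)/(s + 1)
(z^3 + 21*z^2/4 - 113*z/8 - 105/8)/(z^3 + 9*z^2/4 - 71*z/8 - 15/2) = (z + 7)/(z + 4)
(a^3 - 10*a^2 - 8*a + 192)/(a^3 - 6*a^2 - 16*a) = (a^2 - 2*a - 24)/(a*(a + 2))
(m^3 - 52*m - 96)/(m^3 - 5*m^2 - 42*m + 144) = (m + 2)/(m - 3)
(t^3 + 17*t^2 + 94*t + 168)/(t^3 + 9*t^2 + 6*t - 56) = (t + 6)/(t - 2)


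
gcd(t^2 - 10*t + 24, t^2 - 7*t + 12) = t - 4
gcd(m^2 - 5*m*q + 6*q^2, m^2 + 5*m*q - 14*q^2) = -m + 2*q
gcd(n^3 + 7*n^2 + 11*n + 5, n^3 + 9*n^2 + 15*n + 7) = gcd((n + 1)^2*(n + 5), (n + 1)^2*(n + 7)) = n^2 + 2*n + 1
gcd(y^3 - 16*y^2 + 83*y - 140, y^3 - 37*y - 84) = y - 7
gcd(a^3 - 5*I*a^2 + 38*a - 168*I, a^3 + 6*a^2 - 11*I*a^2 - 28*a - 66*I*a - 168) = a^2 - 11*I*a - 28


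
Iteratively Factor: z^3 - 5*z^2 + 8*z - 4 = (z - 1)*(z^2 - 4*z + 4) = (z - 2)*(z - 1)*(z - 2)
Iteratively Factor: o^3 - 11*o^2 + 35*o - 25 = (o - 5)*(o^2 - 6*o + 5) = (o - 5)*(o - 1)*(o - 5)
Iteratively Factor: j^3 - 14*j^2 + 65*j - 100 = (j - 5)*(j^2 - 9*j + 20) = (j - 5)^2*(j - 4)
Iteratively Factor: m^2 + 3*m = (m + 3)*(m)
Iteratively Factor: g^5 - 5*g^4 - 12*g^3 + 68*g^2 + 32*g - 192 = (g + 2)*(g^4 - 7*g^3 + 2*g^2 + 64*g - 96) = (g + 2)*(g + 3)*(g^3 - 10*g^2 + 32*g - 32) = (g - 4)*(g + 2)*(g + 3)*(g^2 - 6*g + 8) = (g - 4)^2*(g + 2)*(g + 3)*(g - 2)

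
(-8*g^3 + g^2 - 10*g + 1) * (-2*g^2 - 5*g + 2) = 16*g^5 + 38*g^4 - g^3 + 50*g^2 - 25*g + 2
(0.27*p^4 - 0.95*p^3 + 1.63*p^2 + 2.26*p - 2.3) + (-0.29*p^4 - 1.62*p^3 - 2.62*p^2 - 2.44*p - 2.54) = -0.02*p^4 - 2.57*p^3 - 0.99*p^2 - 0.18*p - 4.84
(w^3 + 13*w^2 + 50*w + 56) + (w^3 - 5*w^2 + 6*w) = 2*w^3 + 8*w^2 + 56*w + 56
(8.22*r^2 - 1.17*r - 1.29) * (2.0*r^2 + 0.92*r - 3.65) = 16.44*r^4 + 5.2224*r^3 - 33.6594*r^2 + 3.0837*r + 4.7085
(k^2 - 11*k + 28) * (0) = 0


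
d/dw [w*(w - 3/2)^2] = 3*w^2 - 6*w + 9/4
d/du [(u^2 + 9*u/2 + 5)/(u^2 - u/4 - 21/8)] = 4*(-76*u^2 - 244*u - 169)/(64*u^4 - 32*u^3 - 332*u^2 + 84*u + 441)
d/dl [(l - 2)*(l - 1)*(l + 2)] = 3*l^2 - 2*l - 4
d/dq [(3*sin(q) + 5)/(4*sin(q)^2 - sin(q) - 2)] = (-40*sin(q) + 6*cos(2*q) - 7)*cos(q)/(sin(q) + 2*cos(2*q))^2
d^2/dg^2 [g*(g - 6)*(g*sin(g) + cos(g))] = -g^2*(g - 6)*sin(g) + 2*g^2*cos(g) + 3*g*(g - 6)*cos(g) + 2*g*sin(g) + 2*cos(g)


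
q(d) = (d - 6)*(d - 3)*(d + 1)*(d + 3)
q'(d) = (d - 6)*(d - 3)*(d + 1) + (d - 6)*(d - 3)*(d + 3) + (d - 6)*(d + 1)*(d + 3) + (d - 3)*(d + 1)*(d + 3) = 4*d^3 - 15*d^2 - 30*d + 45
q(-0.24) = 42.41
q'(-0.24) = 51.28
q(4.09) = -75.13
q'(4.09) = -54.95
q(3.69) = -50.01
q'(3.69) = -68.97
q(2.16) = 52.60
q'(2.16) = -49.47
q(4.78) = -97.65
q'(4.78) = -4.26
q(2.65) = 24.18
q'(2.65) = -65.40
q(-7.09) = 3289.81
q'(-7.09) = -1921.92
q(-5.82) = 1417.04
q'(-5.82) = -1077.04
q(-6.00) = 1620.00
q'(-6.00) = -1179.00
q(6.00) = 0.00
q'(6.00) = 189.00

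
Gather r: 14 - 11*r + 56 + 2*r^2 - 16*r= 2*r^2 - 27*r + 70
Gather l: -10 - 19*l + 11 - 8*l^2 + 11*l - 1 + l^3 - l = l^3 - 8*l^2 - 9*l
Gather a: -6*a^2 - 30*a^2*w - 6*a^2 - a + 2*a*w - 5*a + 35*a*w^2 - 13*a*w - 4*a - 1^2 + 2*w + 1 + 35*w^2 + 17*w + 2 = a^2*(-30*w - 12) + a*(35*w^2 - 11*w - 10) + 35*w^2 + 19*w + 2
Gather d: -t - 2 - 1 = -t - 3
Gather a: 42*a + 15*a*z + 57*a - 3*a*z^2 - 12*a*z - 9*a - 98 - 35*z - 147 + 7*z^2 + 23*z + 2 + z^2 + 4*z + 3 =a*(-3*z^2 + 3*z + 90) + 8*z^2 - 8*z - 240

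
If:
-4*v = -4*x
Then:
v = x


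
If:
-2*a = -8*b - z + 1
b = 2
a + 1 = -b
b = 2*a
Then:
No Solution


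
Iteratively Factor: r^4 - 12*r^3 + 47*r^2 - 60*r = (r - 3)*(r^3 - 9*r^2 + 20*r) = r*(r - 3)*(r^2 - 9*r + 20) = r*(r - 5)*(r - 3)*(r - 4)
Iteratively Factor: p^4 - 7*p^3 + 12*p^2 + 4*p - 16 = (p - 4)*(p^3 - 3*p^2 + 4) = (p - 4)*(p - 2)*(p^2 - p - 2) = (p - 4)*(p - 2)*(p + 1)*(p - 2)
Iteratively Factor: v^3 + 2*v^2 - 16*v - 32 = (v - 4)*(v^2 + 6*v + 8) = (v - 4)*(v + 4)*(v + 2)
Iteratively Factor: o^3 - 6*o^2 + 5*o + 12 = (o - 3)*(o^2 - 3*o - 4) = (o - 3)*(o + 1)*(o - 4)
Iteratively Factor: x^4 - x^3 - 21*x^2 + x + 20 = (x + 1)*(x^3 - 2*x^2 - 19*x + 20) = (x - 1)*(x + 1)*(x^2 - x - 20) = (x - 5)*(x - 1)*(x + 1)*(x + 4)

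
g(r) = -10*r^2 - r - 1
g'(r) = -20*r - 1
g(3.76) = -146.14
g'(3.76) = -76.20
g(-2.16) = -45.50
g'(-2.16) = 42.20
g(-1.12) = -12.42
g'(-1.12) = 21.40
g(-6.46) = -411.86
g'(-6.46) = 128.20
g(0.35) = -2.58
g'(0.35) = -8.00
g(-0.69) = -5.07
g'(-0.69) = 12.80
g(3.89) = -156.21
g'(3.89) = -78.80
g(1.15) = -15.38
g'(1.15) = -24.00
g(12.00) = -1453.00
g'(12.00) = -241.00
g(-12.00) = -1429.00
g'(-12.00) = 239.00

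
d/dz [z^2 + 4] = 2*z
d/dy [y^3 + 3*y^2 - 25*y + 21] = 3*y^2 + 6*y - 25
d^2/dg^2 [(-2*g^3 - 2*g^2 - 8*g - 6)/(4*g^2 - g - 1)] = 4*(-73*g^3 - 159*g^2 - 15*g - 12)/(64*g^6 - 48*g^5 - 36*g^4 + 23*g^3 + 9*g^2 - 3*g - 1)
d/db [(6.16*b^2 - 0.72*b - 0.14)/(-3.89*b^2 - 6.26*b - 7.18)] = (-41.3624*b^2 - 89.5468*b + 4.2932)/(15.1321*b^4 + 48.7028*b^3 + 95.048*b^2 + 89.8936*b + 51.5524)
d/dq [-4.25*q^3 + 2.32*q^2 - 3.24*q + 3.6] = -12.75*q^2 + 4.64*q - 3.24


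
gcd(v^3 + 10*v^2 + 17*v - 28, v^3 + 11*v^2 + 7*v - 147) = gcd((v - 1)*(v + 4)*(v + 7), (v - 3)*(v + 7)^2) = v + 7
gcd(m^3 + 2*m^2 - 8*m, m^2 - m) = m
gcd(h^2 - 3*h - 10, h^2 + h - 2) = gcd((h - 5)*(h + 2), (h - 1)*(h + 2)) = h + 2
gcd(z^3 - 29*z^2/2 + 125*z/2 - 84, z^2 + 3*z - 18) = z - 3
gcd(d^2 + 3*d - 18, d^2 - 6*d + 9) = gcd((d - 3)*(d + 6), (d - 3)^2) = d - 3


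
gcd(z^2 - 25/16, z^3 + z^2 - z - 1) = 1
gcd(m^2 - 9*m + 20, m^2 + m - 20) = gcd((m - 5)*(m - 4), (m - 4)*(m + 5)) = m - 4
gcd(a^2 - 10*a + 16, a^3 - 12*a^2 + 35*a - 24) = a - 8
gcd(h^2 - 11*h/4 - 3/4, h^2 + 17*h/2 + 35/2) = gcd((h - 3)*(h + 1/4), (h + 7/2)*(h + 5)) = 1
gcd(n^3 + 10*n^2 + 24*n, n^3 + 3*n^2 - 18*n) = n^2 + 6*n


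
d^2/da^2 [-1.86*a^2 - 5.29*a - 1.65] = -3.72000000000000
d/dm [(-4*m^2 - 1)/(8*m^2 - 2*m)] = (4*m^2 + 8*m - 1)/(2*m^2*(16*m^2 - 8*m + 1))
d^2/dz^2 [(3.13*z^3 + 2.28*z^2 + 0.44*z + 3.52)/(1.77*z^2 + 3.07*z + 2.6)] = (8.16972199999995*z^3 + 153.113448*z^2 + 229.567488*z + 57.754656)/(5.545233*z^6 + 28.854009*z^5 + 74.482839*z^4 + 113.703283*z^3 + 109.40982*z^2 + 62.2596*z + 17.576)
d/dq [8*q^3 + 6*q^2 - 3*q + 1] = 24*q^2 + 12*q - 3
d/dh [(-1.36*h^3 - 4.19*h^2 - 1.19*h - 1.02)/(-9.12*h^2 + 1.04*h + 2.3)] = (12.4032*h^4 - 2.8288*h^3 - 24.5944*h^2 - 37.8788*h - 1.6762)/(83.1744*h^4 - 18.9696*h^3 - 40.8704*h^2 + 4.784*h + 5.29)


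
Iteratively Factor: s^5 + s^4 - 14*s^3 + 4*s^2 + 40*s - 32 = (s + 4)*(s^4 - 3*s^3 - 2*s^2 + 12*s - 8) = (s - 2)*(s + 4)*(s^3 - s^2 - 4*s + 4) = (s - 2)*(s + 2)*(s + 4)*(s^2 - 3*s + 2) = (s - 2)*(s - 1)*(s + 2)*(s + 4)*(s - 2)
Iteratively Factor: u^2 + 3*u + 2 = (u + 1)*(u + 2)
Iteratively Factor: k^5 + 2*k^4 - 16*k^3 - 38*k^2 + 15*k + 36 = (k + 3)*(k^4 - k^3 - 13*k^2 + k + 12) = (k - 1)*(k + 3)*(k^3 - 13*k - 12) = (k - 1)*(k + 1)*(k + 3)*(k^2 - k - 12) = (k - 4)*(k - 1)*(k + 1)*(k + 3)*(k + 3)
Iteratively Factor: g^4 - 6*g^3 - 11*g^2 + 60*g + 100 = (g - 5)*(g^3 - g^2 - 16*g - 20) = (g - 5)*(g + 2)*(g^2 - 3*g - 10) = (g - 5)^2*(g + 2)*(g + 2)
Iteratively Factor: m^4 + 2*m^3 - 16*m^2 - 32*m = (m + 2)*(m^3 - 16*m) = (m + 2)*(m + 4)*(m^2 - 4*m) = (m - 4)*(m + 2)*(m + 4)*(m)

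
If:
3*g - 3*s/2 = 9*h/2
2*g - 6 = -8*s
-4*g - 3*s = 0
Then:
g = -9/13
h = -10/13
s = 12/13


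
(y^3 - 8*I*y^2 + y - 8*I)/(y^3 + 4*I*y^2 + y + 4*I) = (y - 8*I)/(y + 4*I)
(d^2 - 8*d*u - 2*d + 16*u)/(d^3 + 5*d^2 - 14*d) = (d - 8*u)/(d*(d + 7))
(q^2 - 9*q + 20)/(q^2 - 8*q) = (q^2 - 9*q + 20)/(q*(q - 8))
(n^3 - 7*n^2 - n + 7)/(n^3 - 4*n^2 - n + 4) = (n - 7)/(n - 4)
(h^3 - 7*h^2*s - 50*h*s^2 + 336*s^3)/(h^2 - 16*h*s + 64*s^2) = (-h^2 - h*s + 42*s^2)/(-h + 8*s)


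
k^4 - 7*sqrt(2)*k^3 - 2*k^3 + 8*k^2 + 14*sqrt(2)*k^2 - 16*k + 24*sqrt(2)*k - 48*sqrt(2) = (k - 2)*(k - 6*sqrt(2))*(k - 2*sqrt(2))*(k + sqrt(2))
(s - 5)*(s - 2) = s^2 - 7*s + 10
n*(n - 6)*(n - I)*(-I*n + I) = -I*n^4 - n^3 + 7*I*n^3 + 7*n^2 - 6*I*n^2 - 6*n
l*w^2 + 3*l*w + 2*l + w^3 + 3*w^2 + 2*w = (l + w)*(w + 1)*(w + 2)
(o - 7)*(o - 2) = o^2 - 9*o + 14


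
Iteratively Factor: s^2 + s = (s + 1)*(s)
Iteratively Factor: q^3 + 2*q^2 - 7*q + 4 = (q - 1)*(q^2 + 3*q - 4) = (q - 1)*(q + 4)*(q - 1)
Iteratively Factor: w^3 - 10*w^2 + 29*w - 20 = (w - 5)*(w^2 - 5*w + 4) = (w - 5)*(w - 1)*(w - 4)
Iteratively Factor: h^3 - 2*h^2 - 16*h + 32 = (h - 4)*(h^2 + 2*h - 8) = (h - 4)*(h + 4)*(h - 2)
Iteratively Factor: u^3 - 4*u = (u + 2)*(u^2 - 2*u) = (u - 2)*(u + 2)*(u)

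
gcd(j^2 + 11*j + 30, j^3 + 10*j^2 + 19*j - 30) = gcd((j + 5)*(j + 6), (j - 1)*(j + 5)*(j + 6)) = j^2 + 11*j + 30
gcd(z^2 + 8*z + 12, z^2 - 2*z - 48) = z + 6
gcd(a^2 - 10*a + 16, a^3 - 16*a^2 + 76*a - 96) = a^2 - 10*a + 16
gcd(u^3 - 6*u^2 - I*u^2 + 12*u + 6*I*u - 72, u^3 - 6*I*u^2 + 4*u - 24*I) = 1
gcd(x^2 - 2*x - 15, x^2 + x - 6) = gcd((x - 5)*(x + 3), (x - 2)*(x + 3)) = x + 3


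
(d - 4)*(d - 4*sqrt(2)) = d^2 - 4*sqrt(2)*d - 4*d + 16*sqrt(2)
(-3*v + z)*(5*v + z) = -15*v^2 + 2*v*z + z^2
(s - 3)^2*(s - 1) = s^3 - 7*s^2 + 15*s - 9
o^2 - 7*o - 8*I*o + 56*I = (o - 7)*(o - 8*I)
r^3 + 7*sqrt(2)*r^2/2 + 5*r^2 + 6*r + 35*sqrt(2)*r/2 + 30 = (r + 5)*(r + 3*sqrt(2)/2)*(r + 2*sqrt(2))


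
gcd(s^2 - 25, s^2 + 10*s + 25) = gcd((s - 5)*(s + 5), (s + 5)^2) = s + 5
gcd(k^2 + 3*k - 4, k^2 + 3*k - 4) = k^2 + 3*k - 4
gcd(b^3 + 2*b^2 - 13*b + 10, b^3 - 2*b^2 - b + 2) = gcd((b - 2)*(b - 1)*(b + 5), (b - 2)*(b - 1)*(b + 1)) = b^2 - 3*b + 2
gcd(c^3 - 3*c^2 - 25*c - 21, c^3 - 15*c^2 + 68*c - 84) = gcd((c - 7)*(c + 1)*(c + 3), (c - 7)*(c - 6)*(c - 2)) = c - 7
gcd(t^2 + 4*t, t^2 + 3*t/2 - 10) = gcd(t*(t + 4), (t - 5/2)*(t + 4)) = t + 4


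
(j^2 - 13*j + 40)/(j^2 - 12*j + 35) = (j - 8)/(j - 7)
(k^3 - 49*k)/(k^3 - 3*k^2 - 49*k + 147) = k/(k - 3)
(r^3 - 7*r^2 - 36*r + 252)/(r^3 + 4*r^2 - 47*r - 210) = (r - 6)/(r + 5)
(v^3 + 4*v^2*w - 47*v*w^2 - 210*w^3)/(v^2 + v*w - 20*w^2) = (v^2 - v*w - 42*w^2)/(v - 4*w)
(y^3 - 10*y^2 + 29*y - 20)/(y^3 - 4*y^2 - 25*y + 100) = (y - 1)/(y + 5)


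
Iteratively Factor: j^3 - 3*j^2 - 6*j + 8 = (j - 4)*(j^2 + j - 2) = (j - 4)*(j + 2)*(j - 1)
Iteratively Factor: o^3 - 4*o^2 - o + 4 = (o - 4)*(o^2 - 1) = (o - 4)*(o - 1)*(o + 1)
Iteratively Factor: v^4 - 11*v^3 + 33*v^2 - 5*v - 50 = (v + 1)*(v^3 - 12*v^2 + 45*v - 50) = (v - 2)*(v + 1)*(v^2 - 10*v + 25) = (v - 5)*(v - 2)*(v + 1)*(v - 5)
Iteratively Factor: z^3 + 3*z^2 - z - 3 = (z + 3)*(z^2 - 1) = (z - 1)*(z + 3)*(z + 1)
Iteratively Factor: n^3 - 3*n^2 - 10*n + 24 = (n + 3)*(n^2 - 6*n + 8) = (n - 4)*(n + 3)*(n - 2)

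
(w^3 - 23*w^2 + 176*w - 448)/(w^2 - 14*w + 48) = (w^2 - 15*w + 56)/(w - 6)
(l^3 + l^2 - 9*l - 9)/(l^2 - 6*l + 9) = (l^2 + 4*l + 3)/(l - 3)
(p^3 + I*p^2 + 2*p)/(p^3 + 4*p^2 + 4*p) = (p^2 + I*p + 2)/(p^2 + 4*p + 4)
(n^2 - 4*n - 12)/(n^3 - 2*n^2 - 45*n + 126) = (n + 2)/(n^2 + 4*n - 21)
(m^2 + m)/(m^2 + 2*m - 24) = m*(m + 1)/(m^2 + 2*m - 24)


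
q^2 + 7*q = q*(q + 7)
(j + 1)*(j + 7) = j^2 + 8*j + 7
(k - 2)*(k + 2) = k^2 - 4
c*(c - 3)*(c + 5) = c^3 + 2*c^2 - 15*c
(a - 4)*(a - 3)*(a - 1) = a^3 - 8*a^2 + 19*a - 12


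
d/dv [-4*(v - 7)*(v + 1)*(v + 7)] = -12*v^2 - 8*v + 196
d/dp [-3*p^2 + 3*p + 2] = 3 - 6*p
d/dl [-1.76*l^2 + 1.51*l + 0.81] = 1.51 - 3.52*l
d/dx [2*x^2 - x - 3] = 4*x - 1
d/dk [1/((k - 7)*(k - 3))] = 2*(5 - k)/(k^4 - 20*k^3 + 142*k^2 - 420*k + 441)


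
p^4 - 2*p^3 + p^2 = p^2*(p - 1)^2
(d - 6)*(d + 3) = d^2 - 3*d - 18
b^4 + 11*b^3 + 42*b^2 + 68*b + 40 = (b + 2)^3*(b + 5)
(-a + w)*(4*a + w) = -4*a^2 + 3*a*w + w^2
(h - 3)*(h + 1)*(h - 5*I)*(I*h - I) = I*h^4 + 5*h^3 - 3*I*h^3 - 15*h^2 - I*h^2 - 5*h + 3*I*h + 15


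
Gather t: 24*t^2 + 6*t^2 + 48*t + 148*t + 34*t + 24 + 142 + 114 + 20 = 30*t^2 + 230*t + 300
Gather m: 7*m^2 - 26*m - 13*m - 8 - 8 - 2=7*m^2 - 39*m - 18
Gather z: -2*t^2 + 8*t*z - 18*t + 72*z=-2*t^2 - 18*t + z*(8*t + 72)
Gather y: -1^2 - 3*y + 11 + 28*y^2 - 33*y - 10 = 28*y^2 - 36*y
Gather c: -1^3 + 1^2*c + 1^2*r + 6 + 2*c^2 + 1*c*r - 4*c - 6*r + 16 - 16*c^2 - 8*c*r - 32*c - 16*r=-14*c^2 + c*(-7*r - 35) - 21*r + 21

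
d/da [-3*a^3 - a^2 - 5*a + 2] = -9*a^2 - 2*a - 5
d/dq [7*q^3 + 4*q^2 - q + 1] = 21*q^2 + 8*q - 1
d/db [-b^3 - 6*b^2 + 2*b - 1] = -3*b^2 - 12*b + 2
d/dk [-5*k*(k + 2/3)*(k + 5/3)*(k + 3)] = -20*k^3 - 80*k^2 - 730*k/9 - 50/3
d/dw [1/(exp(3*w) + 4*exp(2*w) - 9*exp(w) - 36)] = (-3*exp(2*w) - 8*exp(w) + 9)*exp(w)/(exp(3*w) + 4*exp(2*w) - 9*exp(w) - 36)^2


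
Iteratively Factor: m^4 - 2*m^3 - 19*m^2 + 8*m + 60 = (m + 3)*(m^3 - 5*m^2 - 4*m + 20) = (m - 5)*(m + 3)*(m^2 - 4) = (m - 5)*(m - 2)*(m + 3)*(m + 2)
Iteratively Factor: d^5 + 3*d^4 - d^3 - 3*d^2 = (d - 1)*(d^4 + 4*d^3 + 3*d^2) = d*(d - 1)*(d^3 + 4*d^2 + 3*d) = d*(d - 1)*(d + 1)*(d^2 + 3*d) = d*(d - 1)*(d + 1)*(d + 3)*(d)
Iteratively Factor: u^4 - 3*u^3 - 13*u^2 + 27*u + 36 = (u + 1)*(u^3 - 4*u^2 - 9*u + 36) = (u - 4)*(u + 1)*(u^2 - 9) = (u - 4)*(u - 3)*(u + 1)*(u + 3)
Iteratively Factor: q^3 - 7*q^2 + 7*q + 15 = (q - 3)*(q^2 - 4*q - 5) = (q - 3)*(q + 1)*(q - 5)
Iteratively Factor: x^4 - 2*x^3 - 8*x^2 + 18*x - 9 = (x - 3)*(x^3 + x^2 - 5*x + 3) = (x - 3)*(x - 1)*(x^2 + 2*x - 3) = (x - 3)*(x - 1)*(x + 3)*(x - 1)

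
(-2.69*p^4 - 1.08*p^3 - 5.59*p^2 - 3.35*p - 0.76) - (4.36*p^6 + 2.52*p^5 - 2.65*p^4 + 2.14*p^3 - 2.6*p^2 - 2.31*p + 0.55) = -4.36*p^6 - 2.52*p^5 - 0.04*p^4 - 3.22*p^3 - 2.99*p^2 - 1.04*p - 1.31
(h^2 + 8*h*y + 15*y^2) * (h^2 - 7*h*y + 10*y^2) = h^4 + h^3*y - 31*h^2*y^2 - 25*h*y^3 + 150*y^4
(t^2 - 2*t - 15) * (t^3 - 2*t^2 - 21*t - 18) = t^5 - 4*t^4 - 32*t^3 + 54*t^2 + 351*t + 270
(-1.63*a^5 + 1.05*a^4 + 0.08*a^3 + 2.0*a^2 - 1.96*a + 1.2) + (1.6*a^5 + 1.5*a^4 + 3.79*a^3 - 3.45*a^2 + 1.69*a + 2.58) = -0.0299999999999998*a^5 + 2.55*a^4 + 3.87*a^3 - 1.45*a^2 - 0.27*a + 3.78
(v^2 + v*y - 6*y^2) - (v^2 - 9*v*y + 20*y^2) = 10*v*y - 26*y^2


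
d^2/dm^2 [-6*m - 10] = 0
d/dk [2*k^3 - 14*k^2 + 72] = 2*k*(3*k - 14)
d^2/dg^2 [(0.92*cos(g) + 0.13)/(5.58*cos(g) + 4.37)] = (-14.39915*cos(g) + 9.19305*cos(2*g) - 27.57915)/(173.741112*cos(g)^3 + 408.198204*cos(g)^2 + 319.682106*cos(g) + 83.453453)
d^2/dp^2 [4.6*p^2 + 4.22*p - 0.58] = 9.20000000000000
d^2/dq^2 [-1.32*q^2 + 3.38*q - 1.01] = -2.64000000000000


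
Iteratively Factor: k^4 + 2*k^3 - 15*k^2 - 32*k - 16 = (k - 4)*(k^3 + 6*k^2 + 9*k + 4) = (k - 4)*(k + 1)*(k^2 + 5*k + 4) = (k - 4)*(k + 1)*(k + 4)*(k + 1)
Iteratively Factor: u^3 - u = (u + 1)*(u^2 - u) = u*(u + 1)*(u - 1)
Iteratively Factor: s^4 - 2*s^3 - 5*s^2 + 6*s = (s)*(s^3 - 2*s^2 - 5*s + 6) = s*(s + 2)*(s^2 - 4*s + 3) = s*(s - 3)*(s + 2)*(s - 1)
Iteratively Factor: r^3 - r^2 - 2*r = (r)*(r^2 - r - 2) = r*(r - 2)*(r + 1)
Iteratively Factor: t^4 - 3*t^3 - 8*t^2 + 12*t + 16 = (t - 2)*(t^3 - t^2 - 10*t - 8) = (t - 4)*(t - 2)*(t^2 + 3*t + 2) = (t - 4)*(t - 2)*(t + 1)*(t + 2)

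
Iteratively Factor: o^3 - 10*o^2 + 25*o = (o)*(o^2 - 10*o + 25) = o*(o - 5)*(o - 5)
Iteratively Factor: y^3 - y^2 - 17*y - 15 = (y - 5)*(y^2 + 4*y + 3) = (y - 5)*(y + 1)*(y + 3)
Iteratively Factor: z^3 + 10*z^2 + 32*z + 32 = (z + 4)*(z^2 + 6*z + 8) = (z + 4)^2*(z + 2)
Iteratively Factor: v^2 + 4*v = (v)*(v + 4)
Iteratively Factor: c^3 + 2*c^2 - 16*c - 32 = (c - 4)*(c^2 + 6*c + 8) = (c - 4)*(c + 2)*(c + 4)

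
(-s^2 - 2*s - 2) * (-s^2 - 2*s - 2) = s^4 + 4*s^3 + 8*s^2 + 8*s + 4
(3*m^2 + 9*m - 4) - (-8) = 3*m^2 + 9*m + 4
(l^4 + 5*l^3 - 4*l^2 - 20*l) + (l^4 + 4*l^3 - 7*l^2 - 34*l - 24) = 2*l^4 + 9*l^3 - 11*l^2 - 54*l - 24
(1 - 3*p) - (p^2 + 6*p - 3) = -p^2 - 9*p + 4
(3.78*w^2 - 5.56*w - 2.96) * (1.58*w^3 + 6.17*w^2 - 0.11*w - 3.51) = 5.9724*w^5 + 14.5378*w^4 - 39.3978*w^3 - 30.9194*w^2 + 19.8412*w + 10.3896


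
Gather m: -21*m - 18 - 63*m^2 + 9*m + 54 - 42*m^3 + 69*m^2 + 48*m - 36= -42*m^3 + 6*m^2 + 36*m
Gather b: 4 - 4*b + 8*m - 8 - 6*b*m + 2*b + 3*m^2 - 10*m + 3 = b*(-6*m - 2) + 3*m^2 - 2*m - 1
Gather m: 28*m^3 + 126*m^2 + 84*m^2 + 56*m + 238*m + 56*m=28*m^3 + 210*m^2 + 350*m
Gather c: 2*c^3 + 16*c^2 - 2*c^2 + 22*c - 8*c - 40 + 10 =2*c^3 + 14*c^2 + 14*c - 30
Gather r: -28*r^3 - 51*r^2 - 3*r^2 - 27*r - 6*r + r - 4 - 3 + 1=-28*r^3 - 54*r^2 - 32*r - 6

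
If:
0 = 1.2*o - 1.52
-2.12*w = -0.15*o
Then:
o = 1.27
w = 0.09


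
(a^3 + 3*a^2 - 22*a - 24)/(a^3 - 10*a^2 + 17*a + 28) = (a + 6)/(a - 7)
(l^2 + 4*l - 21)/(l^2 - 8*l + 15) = (l + 7)/(l - 5)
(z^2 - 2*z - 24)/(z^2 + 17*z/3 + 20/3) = 3*(z - 6)/(3*z + 5)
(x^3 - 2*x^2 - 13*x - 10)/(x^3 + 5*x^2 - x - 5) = (x^2 - 3*x - 10)/(x^2 + 4*x - 5)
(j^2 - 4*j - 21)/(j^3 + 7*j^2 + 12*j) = (j - 7)/(j*(j + 4))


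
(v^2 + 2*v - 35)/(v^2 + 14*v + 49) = (v - 5)/(v + 7)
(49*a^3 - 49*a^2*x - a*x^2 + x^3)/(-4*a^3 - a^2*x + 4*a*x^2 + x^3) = (-49*a^2 + x^2)/(4*a^2 + 5*a*x + x^2)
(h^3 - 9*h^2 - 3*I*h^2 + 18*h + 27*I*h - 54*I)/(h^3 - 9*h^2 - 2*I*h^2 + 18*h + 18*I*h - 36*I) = (h - 3*I)/(h - 2*I)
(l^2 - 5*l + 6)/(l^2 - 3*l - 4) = (-l^2 + 5*l - 6)/(-l^2 + 3*l + 4)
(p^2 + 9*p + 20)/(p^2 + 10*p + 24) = (p + 5)/(p + 6)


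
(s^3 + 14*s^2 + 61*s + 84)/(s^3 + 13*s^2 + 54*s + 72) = (s + 7)/(s + 6)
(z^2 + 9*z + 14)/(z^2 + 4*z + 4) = (z + 7)/(z + 2)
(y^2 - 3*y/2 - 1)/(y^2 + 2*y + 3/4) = 2*(y - 2)/(2*y + 3)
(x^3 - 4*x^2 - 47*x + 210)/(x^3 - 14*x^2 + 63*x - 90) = (x + 7)/(x - 3)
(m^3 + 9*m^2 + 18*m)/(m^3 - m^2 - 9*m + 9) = m*(m + 6)/(m^2 - 4*m + 3)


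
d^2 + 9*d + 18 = (d + 3)*(d + 6)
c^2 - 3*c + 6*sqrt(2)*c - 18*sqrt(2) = (c - 3)*(c + 6*sqrt(2))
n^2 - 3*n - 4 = (n - 4)*(n + 1)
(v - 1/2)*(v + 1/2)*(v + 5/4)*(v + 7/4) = v^4 + 3*v^3 + 31*v^2/16 - 3*v/4 - 35/64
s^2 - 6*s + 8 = (s - 4)*(s - 2)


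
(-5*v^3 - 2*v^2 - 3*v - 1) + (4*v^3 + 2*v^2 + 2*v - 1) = -v^3 - v - 2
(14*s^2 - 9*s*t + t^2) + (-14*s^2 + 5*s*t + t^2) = -4*s*t + 2*t^2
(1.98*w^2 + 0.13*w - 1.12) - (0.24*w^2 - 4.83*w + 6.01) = 1.74*w^2 + 4.96*w - 7.13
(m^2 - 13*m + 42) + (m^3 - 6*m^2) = m^3 - 5*m^2 - 13*m + 42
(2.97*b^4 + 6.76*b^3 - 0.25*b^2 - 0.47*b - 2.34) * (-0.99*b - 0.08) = -2.9403*b^5 - 6.93*b^4 - 0.2933*b^3 + 0.4853*b^2 + 2.3542*b + 0.1872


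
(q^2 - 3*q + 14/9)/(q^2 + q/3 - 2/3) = (q - 7/3)/(q + 1)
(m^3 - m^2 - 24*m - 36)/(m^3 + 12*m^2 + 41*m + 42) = (m - 6)/(m + 7)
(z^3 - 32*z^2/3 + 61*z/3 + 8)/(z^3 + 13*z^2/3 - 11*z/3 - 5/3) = (z^2 - 11*z + 24)/(z^2 + 4*z - 5)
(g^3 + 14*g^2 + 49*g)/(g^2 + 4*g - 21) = g*(g + 7)/(g - 3)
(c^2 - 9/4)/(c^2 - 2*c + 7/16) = 4*(4*c^2 - 9)/(16*c^2 - 32*c + 7)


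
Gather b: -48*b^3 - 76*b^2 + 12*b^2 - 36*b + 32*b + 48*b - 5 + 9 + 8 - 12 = -48*b^3 - 64*b^2 + 44*b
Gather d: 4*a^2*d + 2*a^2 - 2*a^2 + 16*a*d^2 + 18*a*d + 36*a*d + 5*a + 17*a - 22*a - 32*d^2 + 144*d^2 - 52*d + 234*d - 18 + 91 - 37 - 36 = d^2*(16*a + 112) + d*(4*a^2 + 54*a + 182)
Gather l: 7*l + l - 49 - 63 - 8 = 8*l - 120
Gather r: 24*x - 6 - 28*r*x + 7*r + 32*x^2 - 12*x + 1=r*(7 - 28*x) + 32*x^2 + 12*x - 5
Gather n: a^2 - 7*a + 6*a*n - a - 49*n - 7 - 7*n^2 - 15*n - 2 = a^2 - 8*a - 7*n^2 + n*(6*a - 64) - 9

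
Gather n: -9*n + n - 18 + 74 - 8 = 48 - 8*n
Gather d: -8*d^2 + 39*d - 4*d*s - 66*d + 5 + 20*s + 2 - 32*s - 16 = -8*d^2 + d*(-4*s - 27) - 12*s - 9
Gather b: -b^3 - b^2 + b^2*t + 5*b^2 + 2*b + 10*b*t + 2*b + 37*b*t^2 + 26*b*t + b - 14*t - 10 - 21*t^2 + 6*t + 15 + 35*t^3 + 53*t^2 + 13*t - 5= -b^3 + b^2*(t + 4) + b*(37*t^2 + 36*t + 5) + 35*t^3 + 32*t^2 + 5*t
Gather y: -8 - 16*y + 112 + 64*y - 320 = 48*y - 216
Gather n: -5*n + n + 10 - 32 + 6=-4*n - 16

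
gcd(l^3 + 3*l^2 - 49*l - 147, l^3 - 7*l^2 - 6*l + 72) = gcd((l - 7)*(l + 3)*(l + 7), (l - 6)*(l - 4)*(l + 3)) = l + 3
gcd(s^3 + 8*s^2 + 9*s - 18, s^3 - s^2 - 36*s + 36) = s^2 + 5*s - 6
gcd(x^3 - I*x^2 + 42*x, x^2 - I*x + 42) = x^2 - I*x + 42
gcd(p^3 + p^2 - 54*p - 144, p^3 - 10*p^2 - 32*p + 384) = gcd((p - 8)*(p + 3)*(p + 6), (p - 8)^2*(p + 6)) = p^2 - 2*p - 48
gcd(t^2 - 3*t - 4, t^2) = 1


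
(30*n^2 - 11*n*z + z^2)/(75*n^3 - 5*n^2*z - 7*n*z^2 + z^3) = (-6*n + z)/(-15*n^2 - 2*n*z + z^2)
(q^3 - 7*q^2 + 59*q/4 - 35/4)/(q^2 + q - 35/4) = (2*q^2 - 9*q + 7)/(2*q + 7)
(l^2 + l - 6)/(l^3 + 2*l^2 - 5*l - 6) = 1/(l + 1)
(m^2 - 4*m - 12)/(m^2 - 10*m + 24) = (m + 2)/(m - 4)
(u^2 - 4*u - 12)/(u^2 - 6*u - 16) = (u - 6)/(u - 8)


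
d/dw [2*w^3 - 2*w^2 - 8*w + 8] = 6*w^2 - 4*w - 8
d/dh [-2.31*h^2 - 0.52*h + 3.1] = -4.62*h - 0.52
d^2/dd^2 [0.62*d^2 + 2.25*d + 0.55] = 1.24000000000000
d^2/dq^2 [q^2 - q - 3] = 2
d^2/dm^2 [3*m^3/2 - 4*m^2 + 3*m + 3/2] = 9*m - 8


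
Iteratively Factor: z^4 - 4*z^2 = (z)*(z^3 - 4*z) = z*(z + 2)*(z^2 - 2*z) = z^2*(z + 2)*(z - 2)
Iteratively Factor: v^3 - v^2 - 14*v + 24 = (v - 3)*(v^2 + 2*v - 8) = (v - 3)*(v + 4)*(v - 2)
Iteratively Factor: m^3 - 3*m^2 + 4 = (m + 1)*(m^2 - 4*m + 4) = (m - 2)*(m + 1)*(m - 2)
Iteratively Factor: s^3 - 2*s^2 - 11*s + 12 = (s + 3)*(s^2 - 5*s + 4) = (s - 4)*(s + 3)*(s - 1)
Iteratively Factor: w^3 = (w)*(w^2) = w^2*(w)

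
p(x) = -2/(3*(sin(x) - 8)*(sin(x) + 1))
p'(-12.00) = -0.03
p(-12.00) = 0.06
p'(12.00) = -0.29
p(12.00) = 0.17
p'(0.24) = -0.05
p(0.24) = 0.07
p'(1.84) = 0.00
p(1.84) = 0.05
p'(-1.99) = 4.02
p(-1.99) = 0.86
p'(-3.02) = 0.09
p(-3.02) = 0.09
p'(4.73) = -54246.62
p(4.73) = 477.69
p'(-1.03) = -1.87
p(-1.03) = 0.53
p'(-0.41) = -0.19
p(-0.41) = 0.13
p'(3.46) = 0.15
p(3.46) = 0.12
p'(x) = 2*cos(x)/(3*(sin(x) - 8)*(sin(x) + 1)^2) + 2*cos(x)/(3*(sin(x) - 8)^2*(sin(x) + 1))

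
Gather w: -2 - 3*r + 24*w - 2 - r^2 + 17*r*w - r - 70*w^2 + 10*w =-r^2 - 4*r - 70*w^2 + w*(17*r + 34) - 4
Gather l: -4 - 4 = -8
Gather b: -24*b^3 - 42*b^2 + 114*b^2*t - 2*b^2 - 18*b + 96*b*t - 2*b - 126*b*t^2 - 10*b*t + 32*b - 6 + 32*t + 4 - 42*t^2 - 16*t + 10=-24*b^3 + b^2*(114*t - 44) + b*(-126*t^2 + 86*t + 12) - 42*t^2 + 16*t + 8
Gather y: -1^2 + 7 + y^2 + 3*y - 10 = y^2 + 3*y - 4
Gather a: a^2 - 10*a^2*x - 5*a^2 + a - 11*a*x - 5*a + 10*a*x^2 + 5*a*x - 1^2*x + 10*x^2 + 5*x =a^2*(-10*x - 4) + a*(10*x^2 - 6*x - 4) + 10*x^2 + 4*x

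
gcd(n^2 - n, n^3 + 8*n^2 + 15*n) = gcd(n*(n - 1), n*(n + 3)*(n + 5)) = n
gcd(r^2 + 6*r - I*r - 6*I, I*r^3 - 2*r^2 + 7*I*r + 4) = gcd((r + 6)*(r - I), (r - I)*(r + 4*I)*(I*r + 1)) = r - I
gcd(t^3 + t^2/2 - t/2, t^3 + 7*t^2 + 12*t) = t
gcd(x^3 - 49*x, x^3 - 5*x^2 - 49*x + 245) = x^2 - 49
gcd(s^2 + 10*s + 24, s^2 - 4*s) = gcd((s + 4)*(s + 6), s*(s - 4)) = 1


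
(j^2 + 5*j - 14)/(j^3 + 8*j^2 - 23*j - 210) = (j - 2)/(j^2 + j - 30)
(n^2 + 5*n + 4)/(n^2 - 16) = (n + 1)/(n - 4)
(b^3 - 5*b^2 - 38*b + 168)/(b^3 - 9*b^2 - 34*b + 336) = (b - 4)/(b - 8)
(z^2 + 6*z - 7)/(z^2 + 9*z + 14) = (z - 1)/(z + 2)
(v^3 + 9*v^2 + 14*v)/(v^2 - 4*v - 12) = v*(v + 7)/(v - 6)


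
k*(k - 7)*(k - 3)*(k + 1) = k^4 - 9*k^3 + 11*k^2 + 21*k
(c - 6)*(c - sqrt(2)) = c^2 - 6*c - sqrt(2)*c + 6*sqrt(2)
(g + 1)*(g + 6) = g^2 + 7*g + 6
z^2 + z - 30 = (z - 5)*(z + 6)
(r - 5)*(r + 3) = r^2 - 2*r - 15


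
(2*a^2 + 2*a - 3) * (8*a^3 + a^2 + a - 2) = 16*a^5 + 18*a^4 - 20*a^3 - 5*a^2 - 7*a + 6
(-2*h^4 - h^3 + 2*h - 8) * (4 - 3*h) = 6*h^5 - 5*h^4 - 4*h^3 - 6*h^2 + 32*h - 32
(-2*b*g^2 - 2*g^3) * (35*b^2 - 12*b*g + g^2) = -70*b^3*g^2 - 46*b^2*g^3 + 22*b*g^4 - 2*g^5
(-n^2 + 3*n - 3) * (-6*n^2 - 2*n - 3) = 6*n^4 - 16*n^3 + 15*n^2 - 3*n + 9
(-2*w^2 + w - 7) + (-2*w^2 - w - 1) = -4*w^2 - 8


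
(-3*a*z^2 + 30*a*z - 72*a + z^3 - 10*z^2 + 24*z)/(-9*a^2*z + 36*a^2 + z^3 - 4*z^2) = (z - 6)/(3*a + z)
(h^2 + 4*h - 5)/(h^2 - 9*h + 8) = (h + 5)/(h - 8)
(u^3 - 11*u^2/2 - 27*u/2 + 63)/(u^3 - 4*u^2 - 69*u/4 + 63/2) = 2*(u - 3)/(2*u - 3)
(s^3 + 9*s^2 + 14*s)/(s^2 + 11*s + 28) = s*(s + 2)/(s + 4)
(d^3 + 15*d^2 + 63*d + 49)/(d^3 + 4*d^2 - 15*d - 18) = (d^2 + 14*d + 49)/(d^2 + 3*d - 18)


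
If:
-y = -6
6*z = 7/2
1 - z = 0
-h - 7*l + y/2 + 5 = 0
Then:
No Solution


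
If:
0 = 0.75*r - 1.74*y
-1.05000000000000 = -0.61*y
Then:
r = 3.99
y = 1.72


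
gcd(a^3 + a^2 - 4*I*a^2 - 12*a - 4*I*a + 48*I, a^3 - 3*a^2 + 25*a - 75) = a - 3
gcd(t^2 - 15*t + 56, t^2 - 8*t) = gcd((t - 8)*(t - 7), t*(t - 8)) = t - 8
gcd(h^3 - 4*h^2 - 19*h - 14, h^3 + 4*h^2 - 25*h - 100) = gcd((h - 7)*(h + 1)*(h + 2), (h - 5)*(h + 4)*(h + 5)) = 1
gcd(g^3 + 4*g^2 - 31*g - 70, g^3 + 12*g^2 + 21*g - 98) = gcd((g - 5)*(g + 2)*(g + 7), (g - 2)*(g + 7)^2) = g + 7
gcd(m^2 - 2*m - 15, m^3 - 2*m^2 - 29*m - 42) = m + 3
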